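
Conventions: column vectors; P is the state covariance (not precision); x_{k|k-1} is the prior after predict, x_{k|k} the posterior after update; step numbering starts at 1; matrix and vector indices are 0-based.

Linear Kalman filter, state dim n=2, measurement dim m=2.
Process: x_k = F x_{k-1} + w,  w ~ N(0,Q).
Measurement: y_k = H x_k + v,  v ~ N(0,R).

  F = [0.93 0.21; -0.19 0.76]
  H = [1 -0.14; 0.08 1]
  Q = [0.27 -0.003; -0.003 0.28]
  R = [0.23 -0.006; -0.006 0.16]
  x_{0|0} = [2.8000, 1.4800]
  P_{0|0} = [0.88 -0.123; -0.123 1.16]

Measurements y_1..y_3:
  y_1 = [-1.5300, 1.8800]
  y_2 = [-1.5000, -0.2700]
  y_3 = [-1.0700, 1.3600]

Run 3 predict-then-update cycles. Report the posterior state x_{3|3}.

x_post = [-0.8788, 1.1267]

step 1: x^-=[2.9148, 0.5928]  P^-=[1.0342 -0.0554; -0.0554 1.0173]  S=[1.2997 -0.1205; -0.1205 1.1751]  K=[0.8116 0.1065; -0.0730 0.8545]  nu=[-4.3618, 1.0540]  x^+=[-0.5130, 1.8119]  P^+=[0.1857 -0.0027; -0.0027 0.1374]
step 2: x^-=[-0.0966, 1.4745]  P^-=[0.4356 -0.0157; -0.0157 0.3668]  S=[0.6772 -0.0380; -0.0380 0.5271]  K=[0.6512 0.0833; -0.0603 0.6892]  nu=[-1.1970, -1.7368]  x^+=[-1.0207, 0.3497]  P^+=[0.1489 -0.0025; -0.0025 0.1108]
step 3: x^-=[-0.8758, 0.4597]  P^-=[0.4027 -0.0133; -0.0133 0.3501]  S=[0.6433 -0.0359; -0.0359 0.5106]  K=[0.6335 0.0817; -0.0589 0.6795]  nu=[-0.1298, 0.9704]  x^+=[-0.8788, 1.1267]  P^+=[0.1449 -0.0023; -0.0023 0.1093]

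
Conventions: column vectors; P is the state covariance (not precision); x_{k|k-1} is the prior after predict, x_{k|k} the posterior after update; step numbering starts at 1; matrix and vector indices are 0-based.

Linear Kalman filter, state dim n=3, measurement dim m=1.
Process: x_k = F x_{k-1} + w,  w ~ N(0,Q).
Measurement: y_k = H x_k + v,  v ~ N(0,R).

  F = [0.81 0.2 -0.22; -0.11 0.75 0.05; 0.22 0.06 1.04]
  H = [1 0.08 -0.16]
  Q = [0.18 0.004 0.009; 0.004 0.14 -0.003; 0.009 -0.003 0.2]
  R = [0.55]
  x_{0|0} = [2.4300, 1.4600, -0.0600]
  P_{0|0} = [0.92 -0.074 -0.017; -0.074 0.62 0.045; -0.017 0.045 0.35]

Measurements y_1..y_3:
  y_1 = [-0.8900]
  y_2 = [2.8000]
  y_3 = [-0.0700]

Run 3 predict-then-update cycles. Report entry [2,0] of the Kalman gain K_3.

step 1: x^-=[2.2735, 0.8247, 0.5598]  P^-=[0.8035 -0.0402 0.0887; -0.0402 0.5165 0.0461; 0.0887 0.0461 0.6212]  S=[1.3367]  K=[0.5881; -0.0047; -0.0052]  nu=[-3.1399]  x^+=[0.4270, 0.8394, 0.5762]  P^+=[0.3412 -0.0365 0.0928; -0.0365 0.5165 0.0461; 0.0928 0.0461 0.6212]
step 2: x^-=[0.3870, 0.6114, 0.7436]  P^-=[0.4056 0.0217 0.0132; 0.0217 0.4447 0.0650; 0.0132 0.0650 0.9375]  S=[0.9801]  K=[0.4135; 0.0478; -0.1343]  nu=[2.4831]  x^+=[1.4137, 0.7302, 0.4101]  P^+=[0.2381 0.0023 0.0676; 0.0023 0.4424 0.0713; 0.0676 0.0713 0.9198]
step 3: x^-=[1.2009, 0.4127, 0.7813]  P^-=[0.3688 0.0337 -0.0859; 0.0337 0.3983 0.1082; -0.0859 0.1082 1.2479]  S=[0.9834]  K=[0.3917; 0.0491; -0.2816]  nu=[-1.1790]  x^+=[0.7391, 0.3548, 1.1133]  P^+=[0.2179 0.0148 0.0225; 0.0148 0.3959 0.1218; 0.0225 0.1218 1.1699]

K[2,0] = -0.2816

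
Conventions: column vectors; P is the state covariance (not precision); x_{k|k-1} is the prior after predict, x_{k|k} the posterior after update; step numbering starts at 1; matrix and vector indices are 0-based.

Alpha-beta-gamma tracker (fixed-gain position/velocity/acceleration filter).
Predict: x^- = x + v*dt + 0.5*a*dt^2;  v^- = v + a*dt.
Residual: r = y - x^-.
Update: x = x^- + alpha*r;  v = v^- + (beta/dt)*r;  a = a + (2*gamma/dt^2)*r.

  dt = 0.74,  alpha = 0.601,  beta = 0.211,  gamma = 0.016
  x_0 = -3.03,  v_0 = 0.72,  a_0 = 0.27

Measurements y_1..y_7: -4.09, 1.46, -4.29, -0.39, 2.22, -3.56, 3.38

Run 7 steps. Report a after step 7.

step 1: x_pred=-2.4233  r=-1.6667  x^+=-3.4250  v^+=0.4446  a^+=0.1726
step 2: x_pred=-3.0487  r=4.5087  x^+=-0.3390  v^+=1.8579  a^+=0.4361
step 3: x_pred=1.1552  r=-5.4452  x^+=-2.1173  v^+=0.6280  a^+=0.1179
step 4: x_pred=-1.6204  r=1.2304  x^+=-0.8809  v^+=1.0660  a^+=0.1898
step 5: x_pred=-0.0401  r=2.2601  x^+=1.3182  v^+=1.8509  a^+=0.3218
step 6: x_pred=2.7760  r=-6.3360  x^+=-1.0319  v^+=0.2824  a^+=-0.0484
step 7: x_pred=-0.8362  r=4.2162  x^+=1.6977  v^+=1.4488  a^+=0.1980

a_post = 0.1980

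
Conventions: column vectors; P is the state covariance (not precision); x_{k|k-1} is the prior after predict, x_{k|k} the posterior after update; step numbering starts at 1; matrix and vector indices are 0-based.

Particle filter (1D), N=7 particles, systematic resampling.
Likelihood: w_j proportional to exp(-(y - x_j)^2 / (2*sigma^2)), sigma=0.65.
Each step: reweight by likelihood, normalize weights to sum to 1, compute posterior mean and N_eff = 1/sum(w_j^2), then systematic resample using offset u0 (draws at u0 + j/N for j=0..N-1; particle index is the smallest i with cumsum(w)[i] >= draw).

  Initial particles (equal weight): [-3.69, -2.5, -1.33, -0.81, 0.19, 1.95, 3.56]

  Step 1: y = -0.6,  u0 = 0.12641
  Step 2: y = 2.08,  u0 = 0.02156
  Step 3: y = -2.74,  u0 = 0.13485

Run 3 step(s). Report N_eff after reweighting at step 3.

N_eff = 7.0000

step 1: w=[0.0000, 0.0071, 0.2697, 0.4809, 0.2421, 0.0002, 0.0000]  mean=-0.7195  Neff=2.7573  idx=[2, 2, 3, 3, 3, 4, 4]
step 2: w=[0.0000, 0.0000, 0.0017, 0.0017, 0.0017, 0.4974, 0.4974]  mean=0.1847  Neff=2.0213  idx=[5, 5, 5, 5, 6, 6, 6]
step 3: w=[0.1429, 0.1429, 0.1429, 0.1429, 0.1429, 0.1429, 0.1429]  mean=0.1900  Neff=7.0000  idx=[0, 1, 2, 3, 4, 5, 6]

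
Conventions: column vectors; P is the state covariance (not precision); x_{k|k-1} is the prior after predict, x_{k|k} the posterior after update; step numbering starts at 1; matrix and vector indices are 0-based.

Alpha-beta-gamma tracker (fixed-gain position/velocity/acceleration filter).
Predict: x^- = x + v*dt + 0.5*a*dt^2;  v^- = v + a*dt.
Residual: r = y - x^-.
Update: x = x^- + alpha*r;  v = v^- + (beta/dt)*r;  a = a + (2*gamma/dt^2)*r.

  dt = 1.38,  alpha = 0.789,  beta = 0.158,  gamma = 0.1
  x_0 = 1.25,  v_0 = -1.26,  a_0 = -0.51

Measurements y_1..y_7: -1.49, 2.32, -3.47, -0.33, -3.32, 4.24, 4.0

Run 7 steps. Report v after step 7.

v_post = 2.6885

step 1: x_pred=-0.9744  r=-0.5156  x^+=-1.3812  v^+=-2.0228  a^+=-0.5641
step 2: x_pred=-4.7099  r=7.0299  x^+=0.8367  v^+=-1.9965  a^+=0.1741
step 3: x_pred=-1.7526  r=-1.7174  x^+=-3.1076  v^+=-1.9528  a^+=-0.0062
step 4: x_pred=-5.8084  r=5.4784  x^+=-1.4859  v^+=-1.3341  a^+=0.5691
step 5: x_pred=-2.7852  r=-0.5348  x^+=-3.2071  v^+=-0.6100  a^+=0.5130
step 6: x_pred=-3.5605  r=7.8005  x^+=2.5941  v^+=0.9910  a^+=1.3322
step 7: x_pred=5.2301  r=-1.2301  x^+=4.2596  v^+=2.6885  a^+=1.2030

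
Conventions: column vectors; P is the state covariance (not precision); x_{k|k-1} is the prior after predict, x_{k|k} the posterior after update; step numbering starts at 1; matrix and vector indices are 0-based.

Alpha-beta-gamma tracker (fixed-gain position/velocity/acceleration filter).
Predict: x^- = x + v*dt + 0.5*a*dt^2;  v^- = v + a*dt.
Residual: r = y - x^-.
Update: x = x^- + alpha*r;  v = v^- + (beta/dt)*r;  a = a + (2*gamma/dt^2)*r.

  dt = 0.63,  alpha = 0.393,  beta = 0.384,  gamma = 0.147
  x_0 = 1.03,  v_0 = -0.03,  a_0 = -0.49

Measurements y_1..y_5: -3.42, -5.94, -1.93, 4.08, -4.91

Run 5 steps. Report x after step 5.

x_post = -2.1399

step 1: x_pred=0.9139  r=-4.3339  x^+=-0.7893  v^+=-2.9803  a^+=-3.7003
step 2: x_pred=-3.4012  r=-2.5388  x^+=-4.3990  v^+=-6.8589  a^+=-5.5808
step 3: x_pred=-9.8276  r=7.8976  x^+=-6.7238  v^+=-5.5610  a^+=0.2692
step 4: x_pred=-10.1739  r=14.2539  x^+=-4.5721  v^+=3.2967  a^+=10.8277
step 5: x_pred=-0.3465  r=-4.5635  x^+=-2.1399  v^+=7.3365  a^+=7.4473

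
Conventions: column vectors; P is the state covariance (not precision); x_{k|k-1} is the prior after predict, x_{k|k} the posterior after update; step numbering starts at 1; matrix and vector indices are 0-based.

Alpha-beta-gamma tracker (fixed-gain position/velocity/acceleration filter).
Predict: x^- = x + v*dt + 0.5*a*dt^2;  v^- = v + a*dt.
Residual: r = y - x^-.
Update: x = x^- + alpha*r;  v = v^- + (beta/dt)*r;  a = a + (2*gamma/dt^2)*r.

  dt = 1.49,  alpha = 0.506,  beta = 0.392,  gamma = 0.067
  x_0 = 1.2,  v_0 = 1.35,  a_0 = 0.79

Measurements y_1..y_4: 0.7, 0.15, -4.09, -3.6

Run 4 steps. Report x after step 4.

x_post = -2.4363

step 1: x_pred=4.0884  r=-3.3884  x^+=2.3739  v^+=1.6356  a^+=0.5855
step 2: x_pred=5.4609  r=-5.3109  x^+=2.7736  v^+=1.1108  a^+=0.2649
step 3: x_pred=4.7227  r=-8.8127  x^+=0.2635  v^+=-0.8130  a^+=-0.2670
step 4: x_pred=-1.2442  r=-2.3558  x^+=-2.4363  v^+=-1.8306  a^+=-0.4092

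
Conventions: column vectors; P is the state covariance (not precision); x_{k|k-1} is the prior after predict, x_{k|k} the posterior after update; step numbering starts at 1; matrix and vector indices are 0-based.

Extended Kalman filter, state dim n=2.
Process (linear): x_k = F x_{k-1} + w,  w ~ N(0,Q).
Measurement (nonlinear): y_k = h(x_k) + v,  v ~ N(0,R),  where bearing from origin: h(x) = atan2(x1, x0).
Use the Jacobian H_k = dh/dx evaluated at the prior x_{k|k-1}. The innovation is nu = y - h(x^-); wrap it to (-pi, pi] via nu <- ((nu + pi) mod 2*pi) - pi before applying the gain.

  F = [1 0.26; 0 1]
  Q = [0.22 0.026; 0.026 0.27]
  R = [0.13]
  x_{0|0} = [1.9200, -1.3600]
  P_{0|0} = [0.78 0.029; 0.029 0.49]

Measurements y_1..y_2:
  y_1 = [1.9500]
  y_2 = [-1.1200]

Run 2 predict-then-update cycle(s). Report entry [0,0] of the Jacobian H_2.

step 1: x^-=[1.5664, -1.3600]  P^-=[1.0482 0.1824; 0.1824 0.7600]  H_jac=[0.3160 0.3640]  S=[0.3774]  K=[1.0538; 0.8859]  nu=[2.6650]  x^+=[4.3748, 1.0008]  P^+=[0.6291 -0.1699; -0.1699 0.4639]
step 2: x^-=[4.6350, 1.0008]  P^-=[0.7922 -0.0233; -0.0233 0.7339]  H_jac=[-0.0445 0.2061]  S=[0.1632]  K=[-0.2455; 0.9334]  nu=[-1.3327]  x^+=[4.9621, -0.2431]  P^+=[0.7823 0.0141; 0.0141 0.5917]

H_jac[0,0] = -0.0445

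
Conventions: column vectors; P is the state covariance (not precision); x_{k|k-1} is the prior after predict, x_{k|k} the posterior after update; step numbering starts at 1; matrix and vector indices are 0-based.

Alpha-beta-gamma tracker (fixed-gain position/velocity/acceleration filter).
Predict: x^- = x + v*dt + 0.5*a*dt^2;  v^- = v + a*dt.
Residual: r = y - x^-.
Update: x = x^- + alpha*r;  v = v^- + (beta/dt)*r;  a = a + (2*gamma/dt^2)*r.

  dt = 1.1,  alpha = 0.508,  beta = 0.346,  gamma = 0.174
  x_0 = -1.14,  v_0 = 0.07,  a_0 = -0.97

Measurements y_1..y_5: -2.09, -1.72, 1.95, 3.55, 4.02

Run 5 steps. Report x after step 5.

step 1: x_pred=-1.6498  r=-0.4402  x^+=-1.8734  v^+=-1.1354  a^+=-1.0966
step 2: x_pred=-3.7859  r=2.0659  x^+=-2.7364  v^+=-1.6919  a^+=-0.5024
step 3: x_pred=-4.9015  r=6.8515  x^+=-1.4209  v^+=-0.0895  a^+=1.4681
step 4: x_pred=-0.6312  r=4.1812  x^+=1.4929  v^+=2.8406  a^+=2.6706
step 5: x_pred=6.2332  r=-2.2132  x^+=5.1089  v^+=5.0821  a^+=2.0341

x_post = 5.1089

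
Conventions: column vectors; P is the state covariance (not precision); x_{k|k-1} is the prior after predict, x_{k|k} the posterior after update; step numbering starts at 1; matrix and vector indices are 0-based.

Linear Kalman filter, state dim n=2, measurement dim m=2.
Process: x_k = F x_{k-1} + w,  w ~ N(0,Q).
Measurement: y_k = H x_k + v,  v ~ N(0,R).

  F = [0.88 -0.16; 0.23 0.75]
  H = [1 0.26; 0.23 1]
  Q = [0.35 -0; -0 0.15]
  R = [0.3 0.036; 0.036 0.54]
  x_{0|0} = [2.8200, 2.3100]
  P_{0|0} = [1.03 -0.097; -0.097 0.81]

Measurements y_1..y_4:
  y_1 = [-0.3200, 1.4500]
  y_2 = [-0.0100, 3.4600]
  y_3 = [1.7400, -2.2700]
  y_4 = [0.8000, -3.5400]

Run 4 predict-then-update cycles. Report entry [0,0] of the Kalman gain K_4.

K[0,0] = 0.6284

step 1: x^-=[2.1120, 2.3811]  P^-=[1.1957 0.0508; 0.0508 0.6266]  S=[1.5645 0.5278; 0.5278 1.2533]  K=[0.7985 -0.0763; -0.0410 0.5266]  nu=[-3.0511, -1.4169]  x^+=[-0.2161, 1.7602]  P^+=[0.2553 -0.0712; -0.0712 0.2993]
step 2: x^-=[-0.4718, 1.2704]  P^-=[0.5754 -0.0286; -0.0286 0.3073]  S=[0.8813 0.2179; 0.2179 0.8646]  K=[0.6557 -0.0453; -0.0296 0.3553]  nu=[0.1315, 2.2981]  x^+=[-0.4896, 2.0830]  P^+=[0.2077 -0.0486; -0.0486 0.2020]
step 3: x^-=[-0.7641, 1.4496]  P^-=[0.5297 -0.0125; -0.0125 0.2578]  S=[0.8406 0.2116; 0.2116 0.8201]  K=[0.6339 -0.0302; -0.0143 0.3146]  nu=[2.1272, -3.5439]  x^+=[0.6914, 0.3044]  P^+=[0.1993 -0.0394; -0.0394 0.1784]
step 4: x^-=[0.5598, 0.3873]  P^-=[0.5200 -0.0056; -0.0056 0.2473]  S=[0.8338 0.2140; 0.2140 0.8123]  K=[0.6284 -0.0252; -0.0079 0.3050]  nu=[0.1395, -4.0561]  x^+=[0.7495, -0.8507]  P^+=[0.1970 -0.0363; -0.0363 0.1727]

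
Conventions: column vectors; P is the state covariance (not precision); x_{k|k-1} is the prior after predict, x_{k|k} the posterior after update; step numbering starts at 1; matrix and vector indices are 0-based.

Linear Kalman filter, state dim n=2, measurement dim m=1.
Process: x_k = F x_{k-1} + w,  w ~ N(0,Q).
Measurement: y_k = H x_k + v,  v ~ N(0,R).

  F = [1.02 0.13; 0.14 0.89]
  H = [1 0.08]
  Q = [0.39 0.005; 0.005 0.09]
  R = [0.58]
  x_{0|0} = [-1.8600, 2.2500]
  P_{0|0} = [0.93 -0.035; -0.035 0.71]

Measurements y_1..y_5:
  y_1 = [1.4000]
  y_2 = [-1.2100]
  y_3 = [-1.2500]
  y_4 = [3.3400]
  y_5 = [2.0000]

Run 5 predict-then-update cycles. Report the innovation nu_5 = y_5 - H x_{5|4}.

step 1: x^-=[-1.6047, 1.7421]  P^-=[1.3603 0.1875; 0.1875 0.6619]  S=[1.9745]  K=[0.6965; 0.1218]  nu=[2.8653]  x^+=[0.3910, 2.0911]  P^+=[0.4024 0.0200; 0.0200 0.6326]
step 2: x^-=[0.6707, 1.9158]  P^-=[0.8246 0.1542; 0.1542 0.6040]  S=[1.4332]  K=[0.5840; 0.1413]  nu=[-2.0340]  x^+=[-0.5171, 1.6284]  P^+=[0.3358 0.0359; 0.0359 0.5753]
step 3: x^-=[-0.3158, 1.3769]  P^-=[0.7587 0.1528; 0.1528 0.5613]  S=[1.3667]  K=[0.5640; 0.1447]  nu=[-1.0444]  x^+=[-0.9049, 1.2258]  P^+=[0.3238 0.0413; 0.0413 0.5327]
step 4: x^-=[-0.7636, 0.9643]  P^-=[0.7469 0.1511; 0.1511 0.5286]  S=[1.3544]  K=[0.5604; 0.1428]  nu=[4.0265]  x^+=[1.4927, 1.5392]  P^+=[0.3216 0.0427; 0.0427 0.5010]
step 5: x^-=[1.7226, 1.5789]  P^-=[0.7444 0.1485; 0.1485 0.5038]  S=[1.3514]  K=[0.5596; 0.1397]  nu=[0.1511]  x^+=[1.8072, 1.6000]  P^+=[0.3212 0.0428; 0.0428 0.4774]

innov = [0.1511]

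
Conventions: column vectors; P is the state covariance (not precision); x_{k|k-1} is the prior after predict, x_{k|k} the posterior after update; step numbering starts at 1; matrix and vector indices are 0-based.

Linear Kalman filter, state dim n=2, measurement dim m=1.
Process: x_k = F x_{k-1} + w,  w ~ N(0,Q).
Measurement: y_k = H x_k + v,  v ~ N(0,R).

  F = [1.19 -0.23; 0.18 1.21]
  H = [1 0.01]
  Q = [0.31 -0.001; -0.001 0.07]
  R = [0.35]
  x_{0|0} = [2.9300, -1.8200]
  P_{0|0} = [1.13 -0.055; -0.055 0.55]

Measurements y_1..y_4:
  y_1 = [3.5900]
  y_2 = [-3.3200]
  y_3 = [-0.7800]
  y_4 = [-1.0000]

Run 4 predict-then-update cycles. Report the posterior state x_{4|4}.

x_post = [-0.9714, -0.5076]

step 1: x^-=[3.9053, -1.6748]  P^-=[1.9694 0.0111; 0.0111 0.8879]  S=[2.3197]  K=[0.8490; 0.0086]  nu=[-0.2986]  x^+=[3.6518, -1.6774]  P^+=[0.2972 -0.0059; -0.0059 0.8877]
step 2: x^-=[4.7315, -1.3723]  P^-=[0.7811 -0.1926; -0.1926 1.3768]  S=[1.1274]  K=[0.6911; -0.1586]  nu=[-8.0377]  x^+=[-0.8236, -0.0973]  P^+=[0.2426 -0.0690; -0.0690 1.3484]
step 3: x^-=[-0.9577, -0.2659]  P^-=[0.7626 -0.4208; -0.4208 2.0221]  S=[1.1044]  K=[0.6867; -0.3627]  nu=[0.1804]  x^+=[-0.8339, -0.3314]  P^+=[0.2418 -0.1457; -0.1457 1.8768]
step 4: x^-=[-0.9161, -0.5511]  P^-=[0.8315 -0.6753; -0.6753 2.7621]  S=[1.1682]  K=[0.7059; -0.5544]  nu=[-0.0784]  x^+=[-0.9714, -0.5076]  P^+=[0.2493 -0.2181; -0.2181 2.4030]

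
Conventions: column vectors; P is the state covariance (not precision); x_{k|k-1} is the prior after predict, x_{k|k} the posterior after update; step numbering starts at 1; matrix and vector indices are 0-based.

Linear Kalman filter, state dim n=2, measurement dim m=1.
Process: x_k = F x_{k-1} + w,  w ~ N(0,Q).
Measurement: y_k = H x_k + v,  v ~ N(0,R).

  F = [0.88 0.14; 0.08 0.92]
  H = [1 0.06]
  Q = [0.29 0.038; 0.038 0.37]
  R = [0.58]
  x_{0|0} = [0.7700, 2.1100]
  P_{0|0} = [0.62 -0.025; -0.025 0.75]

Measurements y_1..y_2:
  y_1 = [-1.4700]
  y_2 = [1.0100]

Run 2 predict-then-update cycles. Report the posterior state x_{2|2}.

x_post = [0.3526, 1.7044]

step 1: x^-=[0.9730, 2.0028]  P^-=[0.7787 0.1577; 0.1577 1.0051]  S=[1.3812]  K=[0.5706; 0.1579]  nu=[-2.5632]  x^+=[-0.4896, 1.5982]  P^+=[0.3290 0.0333; 0.0333 0.9707]
step 2: x^-=[-0.2071, 1.4312]  P^-=[0.5720 0.2135; 0.2135 1.1986]  S=[1.1819]  K=[0.4948; 0.2415]  nu=[1.1312]  x^+=[0.3526, 1.7044]  P^+=[0.2826 0.0723; 0.0723 1.1296]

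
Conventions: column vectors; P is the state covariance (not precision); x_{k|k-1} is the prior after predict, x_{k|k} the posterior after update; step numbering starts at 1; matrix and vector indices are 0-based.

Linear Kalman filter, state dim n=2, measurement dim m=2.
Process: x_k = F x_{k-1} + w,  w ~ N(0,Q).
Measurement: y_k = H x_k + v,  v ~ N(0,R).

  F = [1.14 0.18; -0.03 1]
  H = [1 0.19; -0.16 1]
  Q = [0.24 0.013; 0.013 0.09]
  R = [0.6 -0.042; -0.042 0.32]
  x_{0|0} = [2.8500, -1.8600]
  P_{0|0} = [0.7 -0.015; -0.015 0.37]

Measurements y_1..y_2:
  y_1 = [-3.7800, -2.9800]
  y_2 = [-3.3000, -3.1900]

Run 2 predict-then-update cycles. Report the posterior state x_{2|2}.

step 1: x^-=[2.9142, -1.9455]  P^-=[1.1556 0.0386; 0.0386 0.4615]  S=[1.7869 -0.1017; -0.1017 0.7987]  K=[0.6450 -0.1009; 0.1039 0.5833]  nu=[-6.3246, -0.5682]  x^+=[-1.1081, -2.9341]  P^+=[0.3907 0.0031; 0.0031 0.1828]
step 2: x^-=[-1.7913, -2.9009]  P^-=[0.7549 0.0361; 0.0361 0.2730]  S=[1.3785 -0.0759; -0.0759 0.6007]  K=[0.5487 -0.0716; 0.0889 0.4560]  nu=[-0.9575, -0.5757]  x^+=[-2.2754, -3.2486]  P^+=[0.3309 0.0070; 0.0070 0.1433]

x_post = [-2.2754, -3.2486]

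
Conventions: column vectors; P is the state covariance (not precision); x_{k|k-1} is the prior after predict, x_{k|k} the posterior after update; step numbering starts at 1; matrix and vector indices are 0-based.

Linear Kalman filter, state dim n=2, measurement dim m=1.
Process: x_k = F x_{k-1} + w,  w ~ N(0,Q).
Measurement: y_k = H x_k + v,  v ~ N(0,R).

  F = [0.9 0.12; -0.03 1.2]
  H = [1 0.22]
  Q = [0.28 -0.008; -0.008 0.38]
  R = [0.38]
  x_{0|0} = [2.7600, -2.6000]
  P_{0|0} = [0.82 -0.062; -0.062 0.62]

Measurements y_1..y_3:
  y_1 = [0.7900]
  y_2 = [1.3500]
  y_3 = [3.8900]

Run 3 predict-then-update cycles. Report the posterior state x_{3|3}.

x_post = [2.8169, -1.6906]

step 1: x^-=[2.1720, -3.2028]  P^-=[0.9397 -0.0076; -0.0076 1.2780]  S=[1.3782]  K=[0.6806; 0.1985]  nu=[-0.6774]  x^+=[1.7110, -3.3373]  P^+=[0.3013 -0.1938; -0.1938 1.2237]
step 2: x^-=[1.1394, -4.0560]  P^-=[0.4998 -0.0485; -0.0485 2.1564]  S=[0.9628]  K=[0.5080; 0.4423]  nu=[1.1029]  x^+=[1.6997, -3.5682]  P^+=[0.2513 -0.2649; -0.2649 1.9680]
step 3: x^-=[1.1015, -4.3328]  P^-=[0.4547 -0.0165; -0.0165 3.2332]  S=[0.9839]  K=[0.4584; 0.7062]  nu=[3.7417]  x^+=[2.8169, -1.6906]  P^+=[0.2479 -0.3350; -0.3350 2.7425]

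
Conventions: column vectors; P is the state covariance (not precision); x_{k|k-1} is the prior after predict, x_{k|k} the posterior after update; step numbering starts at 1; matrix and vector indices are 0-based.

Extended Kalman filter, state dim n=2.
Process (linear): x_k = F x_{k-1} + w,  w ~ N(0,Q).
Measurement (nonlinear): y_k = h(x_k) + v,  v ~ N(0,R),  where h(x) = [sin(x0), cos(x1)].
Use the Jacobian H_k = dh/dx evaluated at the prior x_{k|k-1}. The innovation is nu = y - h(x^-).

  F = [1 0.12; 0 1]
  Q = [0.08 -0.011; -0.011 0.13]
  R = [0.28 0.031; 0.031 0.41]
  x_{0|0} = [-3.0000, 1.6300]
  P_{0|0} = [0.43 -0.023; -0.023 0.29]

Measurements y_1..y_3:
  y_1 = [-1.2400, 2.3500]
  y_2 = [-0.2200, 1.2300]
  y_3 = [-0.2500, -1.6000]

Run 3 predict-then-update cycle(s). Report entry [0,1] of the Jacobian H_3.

step 1: x^-=[-2.8044, 1.6300]  P^-=[0.5087 0.0008; 0.0008 0.4200]  H_jac=[-0.9437 0.0000; 0.0000 -0.9982]  S=[0.7330 0.0318; 0.0318 0.8285]  K=[-0.6559 0.0242; 0.0209 -0.5068]  nu=[-0.9092, 2.4092]  x^+=[-2.1498, 0.3899]  P^+=[0.1938 0.0104; 0.0104 0.2075]
step 2: x^-=[-2.1030, 0.3899]  P^-=[0.2793 0.0243; 0.0243 0.3375]  H_jac=[-0.5075 0.0000; 0.0000 -0.3801]  S=[0.3519 0.0357; 0.0357 0.4588]  K=[-0.4039 0.0113; -0.0068 -0.2791]  nu=[0.6417, 0.3051]  x^+=[-2.3588, 0.3004]  P^+=[0.2222 0.0208; 0.0208 0.3016]
step 3: x^-=[-2.3227, 0.3004]  P^-=[0.3115 0.0460; 0.0460 0.4316]  H_jac=[-0.6830 0.0000; 0.0000 -0.2959]  S=[0.4253 0.0403; 0.0403 0.4478]  K=[-0.5016 0.0147; -0.0472 -0.2810]  nu=[0.4804, -2.5552]  x^+=[-2.6014, 0.9957]  P^+=[0.2050 0.0321; 0.0321 0.3943]

H_jac[0,1] = 0.0000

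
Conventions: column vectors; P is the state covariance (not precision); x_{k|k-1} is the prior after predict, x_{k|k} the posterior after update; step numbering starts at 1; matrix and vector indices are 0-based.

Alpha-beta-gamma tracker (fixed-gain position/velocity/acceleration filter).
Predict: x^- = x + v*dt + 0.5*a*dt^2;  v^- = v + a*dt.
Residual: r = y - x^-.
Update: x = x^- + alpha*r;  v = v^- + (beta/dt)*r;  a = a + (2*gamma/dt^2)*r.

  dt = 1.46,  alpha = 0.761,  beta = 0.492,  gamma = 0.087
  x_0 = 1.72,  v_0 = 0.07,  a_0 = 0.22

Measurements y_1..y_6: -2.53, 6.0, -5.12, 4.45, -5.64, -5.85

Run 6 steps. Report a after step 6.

a_post = -0.4083

step 1: x_pred=2.0567  r=-4.5867  x^+=-1.4338  v^+=-1.1544  a^+=-0.1544
step 2: x_pred=-3.2838  r=9.2838  x^+=3.7812  v^+=1.7486  a^+=0.6034
step 3: x_pred=6.9773  r=-12.0973  x^+=-2.2287  v^+=-1.4470  a^+=-0.3841
step 4: x_pred=-4.7507  r=9.2007  x^+=2.2510  v^+=1.0928  a^+=0.3670
step 5: x_pred=4.2376  r=-9.8776  x^+=-3.2792  v^+=-1.7001  a^+=-0.4393
step 6: x_pred=-6.2296  r=0.3796  x^+=-5.9407  v^+=-2.2136  a^+=-0.4083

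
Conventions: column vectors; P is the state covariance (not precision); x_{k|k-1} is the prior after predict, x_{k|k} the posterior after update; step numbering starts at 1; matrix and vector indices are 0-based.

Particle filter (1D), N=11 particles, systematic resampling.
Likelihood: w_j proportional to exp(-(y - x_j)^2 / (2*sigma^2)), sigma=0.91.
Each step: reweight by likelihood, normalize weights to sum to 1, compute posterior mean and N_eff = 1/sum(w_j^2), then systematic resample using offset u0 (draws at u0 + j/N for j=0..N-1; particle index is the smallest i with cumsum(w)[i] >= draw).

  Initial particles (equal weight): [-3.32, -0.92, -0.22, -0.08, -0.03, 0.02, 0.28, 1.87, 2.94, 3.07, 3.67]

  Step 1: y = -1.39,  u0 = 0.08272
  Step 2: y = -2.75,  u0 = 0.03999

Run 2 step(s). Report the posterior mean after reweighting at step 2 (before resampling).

step 1: w=[0.0408, 0.3381, 0.1690, 0.1371, 0.1264, 0.1163, 0.0717, 0.0006, 0.0000, 0.0000, 0.0000]  mean=-0.4746  Neff=5.0516  idx=[1, 1, 1, 1, 2, 2, 3, 4, 4, 5, 6]
step 2: w=[0.2130, 0.2130, 0.2130, 0.2130, 0.0337, 0.0337, 0.0217, 0.0185, 0.0185, 0.0156, 0.0063]  mean=-0.7994  Neff=5.4008  idx=[0, 0, 1, 1, 1, 2, 2, 3, 3, 4, 7]

post_mean = -0.7994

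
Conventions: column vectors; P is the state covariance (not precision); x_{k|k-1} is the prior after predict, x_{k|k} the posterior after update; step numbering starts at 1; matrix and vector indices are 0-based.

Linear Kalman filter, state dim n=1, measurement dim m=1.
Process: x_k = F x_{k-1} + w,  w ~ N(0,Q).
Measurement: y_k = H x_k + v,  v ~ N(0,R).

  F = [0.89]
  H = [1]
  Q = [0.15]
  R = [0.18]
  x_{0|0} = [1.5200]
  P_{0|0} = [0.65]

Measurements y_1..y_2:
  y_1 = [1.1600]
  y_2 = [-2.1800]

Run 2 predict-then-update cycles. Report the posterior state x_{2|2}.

step 1: x^-=[1.3528]  P^-=[0.6649]  S=[0.8449]  K=[0.7869]  nu=[-0.1928]  x^+=[1.2011]  P^+=[0.1417]
step 2: x^-=[1.0690]  P^-=[0.2622]  S=[0.4422]  K=[0.5929]  nu=[-3.2490]  x^+=[-0.8575]  P^+=[0.1067]

x_post = [-0.8575]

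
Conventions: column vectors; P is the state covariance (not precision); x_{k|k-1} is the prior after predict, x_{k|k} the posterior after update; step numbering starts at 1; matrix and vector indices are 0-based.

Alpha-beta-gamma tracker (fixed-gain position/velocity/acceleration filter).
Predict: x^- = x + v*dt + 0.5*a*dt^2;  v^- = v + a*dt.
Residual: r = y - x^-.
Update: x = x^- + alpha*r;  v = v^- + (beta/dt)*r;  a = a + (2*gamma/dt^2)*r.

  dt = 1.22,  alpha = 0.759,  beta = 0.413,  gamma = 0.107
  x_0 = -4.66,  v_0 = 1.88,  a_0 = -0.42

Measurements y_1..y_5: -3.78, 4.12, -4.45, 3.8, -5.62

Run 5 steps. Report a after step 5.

a_post = -1.2887

step 1: x_pred=-2.6790  r=-1.1010  x^+=-3.5147  v^+=0.9949  a^+=-0.5783
step 2: x_pred=-2.7313  r=6.8513  x^+=2.4688  v^+=2.6087  a^+=0.4068
step 3: x_pred=5.9541  r=-10.4041  x^+=-1.9426  v^+=-0.4171  a^+=-1.0891
step 4: x_pred=-3.2620  r=7.0620  x^+=2.0980  v^+=0.6448  a^+=-0.0738
step 5: x_pred=2.8298  r=-8.4498  x^+=-3.5836  v^+=-2.3057  a^+=-1.2887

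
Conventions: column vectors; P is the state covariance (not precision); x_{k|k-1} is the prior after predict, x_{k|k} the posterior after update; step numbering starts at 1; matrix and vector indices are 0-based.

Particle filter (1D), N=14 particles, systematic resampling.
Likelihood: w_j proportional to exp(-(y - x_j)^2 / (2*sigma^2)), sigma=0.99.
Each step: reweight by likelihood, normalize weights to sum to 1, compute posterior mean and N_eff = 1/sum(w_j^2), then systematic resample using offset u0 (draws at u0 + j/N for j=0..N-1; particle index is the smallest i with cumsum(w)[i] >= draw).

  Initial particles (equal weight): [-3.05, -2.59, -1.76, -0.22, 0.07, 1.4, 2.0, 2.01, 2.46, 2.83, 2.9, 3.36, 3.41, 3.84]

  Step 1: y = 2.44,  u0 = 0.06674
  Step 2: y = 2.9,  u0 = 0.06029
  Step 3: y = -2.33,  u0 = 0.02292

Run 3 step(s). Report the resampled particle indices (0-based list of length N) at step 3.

resampled_idx = [0, 0, 0, 0, 1, 1, 1, 1, 1, 2, 2, 2, 2, 5]

step 1: w=[0.0000, 0.0000, 0.0000, 0.0039, 0.0082, 0.0830, 0.1306, 0.1312, 0.1442, 0.1334, 0.1294, 0.0936, 0.0892, 0.0531]  mean=2.5712  Neff=8.6093  idx=[5, 6, 6, 7, 7, 8, 8, 9, 10, 10, 11, 11, 12, 13]
step 2: w=[0.0286, 0.0596, 0.0596, 0.0602, 0.0602, 0.0817, 0.0817, 0.0899, 0.0901, 0.0901, 0.0809, 0.0809, 0.0789, 0.0574]  mean=2.7332  Neff=13.2488  idx=[1, 2, 3, 5, 5, 6, 7, 8, 9, 10, 10, 11, 12, 13]
step 3: w=[0.2980, 0.2980, 0.2851, 0.0351, 0.0351, 0.0351, 0.0054, 0.0037, 0.0037, 0.0003, 0.0003, 0.0003, 0.0002, 0.0000]  mean=2.0638  Neff=3.8084  idx=[0, 0, 0, 0, 1, 1, 1, 1, 1, 2, 2, 2, 2, 5]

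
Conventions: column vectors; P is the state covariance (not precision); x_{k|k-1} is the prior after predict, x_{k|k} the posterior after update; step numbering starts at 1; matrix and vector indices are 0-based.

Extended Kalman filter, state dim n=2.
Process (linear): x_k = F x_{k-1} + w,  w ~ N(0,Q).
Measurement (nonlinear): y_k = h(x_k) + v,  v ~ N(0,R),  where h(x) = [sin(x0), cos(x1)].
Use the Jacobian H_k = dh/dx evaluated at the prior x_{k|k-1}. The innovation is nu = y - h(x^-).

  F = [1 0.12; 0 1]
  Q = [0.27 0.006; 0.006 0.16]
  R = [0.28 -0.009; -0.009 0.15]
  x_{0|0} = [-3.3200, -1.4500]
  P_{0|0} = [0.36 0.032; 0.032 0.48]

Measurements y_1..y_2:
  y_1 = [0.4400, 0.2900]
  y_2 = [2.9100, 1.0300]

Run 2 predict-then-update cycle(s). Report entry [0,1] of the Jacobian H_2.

H_jac[0,1] = 0.0000

step 1: x^-=[-3.4940, -1.4500]  P^-=[0.6446 0.0956; 0.0956 0.6400]  H_jac=[-0.9385 0.0000; 0.0000 0.9927]  S=[0.8478 -0.0981; -0.0981 0.7807]  K=[-0.7098 0.0324; -0.0119 0.8123]  nu=[0.0948, 0.1695]  x^+=[-3.5558, -1.3134]  P^+=[0.2121 0.0113; 0.0113 0.1228]
step 2: x^-=[-3.7134, -1.3134]  P^-=[0.4866 0.0321; 0.0321 0.2828]  H_jac=[-0.8409 0.0000; 0.0000 0.9671]  S=[0.6241 -0.0351; -0.0351 0.4145]  K=[-0.6545 0.0194; -0.0062 0.6594]  nu=[2.3688, 0.7755]  x^+=[-5.2489, -0.8167]  P^+=[0.2182 0.0091; 0.0091 0.1023]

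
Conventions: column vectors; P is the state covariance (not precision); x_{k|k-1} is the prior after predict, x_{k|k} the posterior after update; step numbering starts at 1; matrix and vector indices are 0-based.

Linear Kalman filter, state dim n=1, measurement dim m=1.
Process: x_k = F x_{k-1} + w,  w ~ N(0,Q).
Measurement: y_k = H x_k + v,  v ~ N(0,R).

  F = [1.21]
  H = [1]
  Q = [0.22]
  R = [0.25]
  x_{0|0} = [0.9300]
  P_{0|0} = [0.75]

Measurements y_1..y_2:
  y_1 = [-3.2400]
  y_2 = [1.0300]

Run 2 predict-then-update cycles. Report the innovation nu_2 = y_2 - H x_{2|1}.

innov = [4.1083]

step 1: x^-=[1.1253]  P^-=[1.3181]  S=[1.5681]  K=[0.8406]  nu=[-4.3653]  x^+=[-2.5440]  P^+=[0.2101]
step 2: x^-=[-3.0783]  P^-=[0.5277]  S=[0.7777]  K=[0.6785]  nu=[4.1083]  x^+=[-0.2907]  P^+=[0.1696]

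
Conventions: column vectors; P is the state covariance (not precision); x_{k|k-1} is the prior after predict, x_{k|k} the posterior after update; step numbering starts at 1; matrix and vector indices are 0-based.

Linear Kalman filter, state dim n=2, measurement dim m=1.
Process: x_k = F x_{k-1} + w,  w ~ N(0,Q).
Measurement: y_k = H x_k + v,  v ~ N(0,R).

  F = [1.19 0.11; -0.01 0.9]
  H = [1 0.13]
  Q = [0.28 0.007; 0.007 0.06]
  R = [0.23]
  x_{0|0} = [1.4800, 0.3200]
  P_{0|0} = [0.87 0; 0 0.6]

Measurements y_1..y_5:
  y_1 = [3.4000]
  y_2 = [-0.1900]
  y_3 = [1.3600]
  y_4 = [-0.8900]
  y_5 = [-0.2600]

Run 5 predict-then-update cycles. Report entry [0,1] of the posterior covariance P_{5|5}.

step 1: x^-=[1.7964, 0.2732]  P^-=[1.5193 0.0560; 0.0560 0.5461]  S=[1.7731]  K=[0.8610; 0.0716]  nu=[1.5681]  x^+=[3.1465, 0.3856]  P^+=[0.2050 -0.0533; -0.0533 0.5370]
step 2: x^-=[3.7867, 0.3155]  P^-=[0.5628 0.0007; 0.0007 0.4959]  S=[0.8013]  K=[0.7024; 0.0813]  nu=[-4.0177]  x^+=[0.9646, -0.0111]  P^+=[0.1674 -0.0451; -0.0451 0.4906]
step 3: x^-=[1.1467, -0.0196]  P^-=[0.5112 0.0053; 0.0053 0.4582]  S=[0.7503]  K=[0.6822; 0.0865]  nu=[0.2159]  x^+=[1.2940, -0.0009]  P^+=[0.1620 -0.0389; -0.0389 0.4526]
step 4: x^-=[1.5397, -0.0138]  P^-=[0.5047 0.0082; 0.0082 0.4274]  S=[0.7440]  K=[0.6797; 0.0857]  nu=[-2.4279]  x^+=[-0.1106, -0.2219]  P^+=[0.1609 -0.0351; -0.0351 0.4219]
step 5: x^-=[-0.1560, -0.1986]  P^-=[0.5038 0.0093; 0.0093 0.4024]  S=[0.7430]  K=[0.6797; 0.0829]  nu=[-0.0782]  x^+=[-0.2091, -0.2051]  P^+=[0.1606 -0.0326; -0.0326 0.3973]

P_post[0,1] = -0.0326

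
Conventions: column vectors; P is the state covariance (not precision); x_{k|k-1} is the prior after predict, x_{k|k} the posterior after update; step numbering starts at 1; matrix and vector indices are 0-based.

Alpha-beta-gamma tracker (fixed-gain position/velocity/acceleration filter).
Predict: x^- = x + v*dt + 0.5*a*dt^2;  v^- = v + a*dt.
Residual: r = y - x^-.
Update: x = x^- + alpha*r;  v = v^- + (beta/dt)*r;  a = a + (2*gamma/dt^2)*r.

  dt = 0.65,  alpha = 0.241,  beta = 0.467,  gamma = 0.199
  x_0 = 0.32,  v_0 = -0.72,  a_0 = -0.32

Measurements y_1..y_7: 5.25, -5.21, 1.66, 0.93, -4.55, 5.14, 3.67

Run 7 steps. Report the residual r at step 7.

resid = 4.3431

step 1: x_pred=-0.2156  r=5.4656  x^+=1.1016  v^+=2.9988  a^+=4.8287
step 2: x_pred=4.0709  r=-9.2809  x^+=1.8342  v^+=-0.5305  a^+=-3.9141
step 3: x_pred=0.6625  r=0.9975  x^+=0.9029  v^+=-2.3580  a^+=-2.9744
step 4: x_pred=-1.2581  r=2.1881  x^+=-0.7308  v^+=-2.7193  a^+=-0.9132
step 5: x_pred=-2.6912  r=-1.8588  x^+=-3.1392  v^+=-4.6483  a^+=-2.6641
step 6: x_pred=-6.7234  r=11.8634  x^+=-3.8643  v^+=2.1434  a^+=8.5113
step 7: x_pred=-0.6731  r=4.3431  x^+=0.3736  v^+=10.7961  a^+=12.6026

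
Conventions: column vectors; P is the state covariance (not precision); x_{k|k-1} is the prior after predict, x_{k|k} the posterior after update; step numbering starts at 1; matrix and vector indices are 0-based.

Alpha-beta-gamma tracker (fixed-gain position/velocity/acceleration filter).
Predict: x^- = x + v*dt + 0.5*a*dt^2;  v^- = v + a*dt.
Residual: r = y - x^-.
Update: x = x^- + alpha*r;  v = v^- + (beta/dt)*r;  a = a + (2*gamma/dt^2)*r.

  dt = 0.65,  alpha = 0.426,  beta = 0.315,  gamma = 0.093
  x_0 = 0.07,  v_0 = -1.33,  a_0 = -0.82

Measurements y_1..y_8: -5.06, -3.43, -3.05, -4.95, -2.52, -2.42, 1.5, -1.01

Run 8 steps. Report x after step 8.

step 1: x_pred=-0.9677  r=-4.0923  x^+=-2.7110  v^+=-3.8462  a^+=-2.6216
step 2: x_pred=-5.7649  r=2.3349  x^+=-4.7702  v^+=-4.4187  a^+=-1.5937
step 3: x_pred=-7.9790  r=4.9290  x^+=-5.8793  v^+=-3.0659  a^+=0.5763
step 4: x_pred=-7.7504  r=2.8004  x^+=-6.5574  v^+=-1.3342  a^+=1.8091
step 5: x_pred=-7.0425  r=4.5225  x^+=-5.1159  v^+=2.0333  a^+=3.8000
step 6: x_pred=-2.9915  r=0.5715  x^+=-2.7480  v^+=4.7803  a^+=4.0516
step 7: x_pred=1.2151  r=0.2849  x^+=1.3365  v^+=7.5520  a^+=4.1771
step 8: x_pred=7.1276  r=-8.1376  x^+=3.6610  v^+=6.3234  a^+=0.5946

x_post = 3.6610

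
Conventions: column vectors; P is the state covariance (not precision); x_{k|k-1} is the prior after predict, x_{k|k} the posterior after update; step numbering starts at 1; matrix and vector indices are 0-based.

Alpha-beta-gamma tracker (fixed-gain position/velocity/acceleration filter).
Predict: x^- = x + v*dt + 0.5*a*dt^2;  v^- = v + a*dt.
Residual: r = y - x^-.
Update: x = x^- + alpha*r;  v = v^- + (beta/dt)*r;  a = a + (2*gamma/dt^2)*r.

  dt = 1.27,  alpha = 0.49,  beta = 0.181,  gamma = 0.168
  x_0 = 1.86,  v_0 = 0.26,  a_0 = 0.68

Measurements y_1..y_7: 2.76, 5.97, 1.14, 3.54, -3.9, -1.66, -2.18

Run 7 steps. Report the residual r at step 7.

resid = 11.2273

step 1: x_pred=2.7386  r=0.0214  x^+=2.7491  v^+=1.1267  a^+=0.6845
step 2: x_pred=4.7319  r=1.2381  x^+=5.3386  v^+=2.1724  a^+=0.9424
step 3: x_pred=8.8575  r=-7.7175  x^+=5.0759  v^+=2.2693  a^+=-0.6653
step 4: x_pred=7.4214  r=-3.8814  x^+=5.5195  v^+=0.8712  a^+=-1.4739
step 5: x_pred=5.4373  r=-9.3373  x^+=0.8620  v^+=-2.3314  a^+=-3.4190
step 6: x_pred=-4.8562  r=3.1962  x^+=-3.2901  v^+=-6.2181  a^+=-2.7532
step 7: x_pred=-13.4073  r=11.2273  x^+=-7.9059  v^+=-8.1145  a^+=-0.4143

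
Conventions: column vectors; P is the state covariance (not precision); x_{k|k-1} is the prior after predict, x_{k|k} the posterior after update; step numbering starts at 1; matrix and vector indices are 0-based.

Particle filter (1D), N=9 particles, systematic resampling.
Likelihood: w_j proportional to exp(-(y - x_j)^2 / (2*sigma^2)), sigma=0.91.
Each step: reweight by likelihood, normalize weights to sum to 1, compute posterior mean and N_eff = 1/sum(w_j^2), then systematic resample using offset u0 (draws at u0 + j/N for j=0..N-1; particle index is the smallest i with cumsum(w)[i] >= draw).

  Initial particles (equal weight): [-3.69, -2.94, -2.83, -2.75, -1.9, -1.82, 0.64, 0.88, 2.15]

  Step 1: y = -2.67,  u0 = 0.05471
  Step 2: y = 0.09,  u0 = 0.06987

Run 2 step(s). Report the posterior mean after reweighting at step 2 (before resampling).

step 1: w=[0.1107, 0.1986, 0.2043, 0.2067, 0.1451, 0.1342, 0.0003, 0.0001, 0.0000]  mean=-2.6588  Neff=5.7066  idx=[0, 1, 1, 2, 2, 3, 4, 4, 5]
step 2: w=[0.0006, 0.0122, 0.0122, 0.0181, 0.0181, 0.0239, 0.2853, 0.2853, 0.3444]  mean=-1.9528  Neff=3.5350  idx=[5, 6, 6, 7, 7, 7, 8, 8, 8]

post_mean = -1.9528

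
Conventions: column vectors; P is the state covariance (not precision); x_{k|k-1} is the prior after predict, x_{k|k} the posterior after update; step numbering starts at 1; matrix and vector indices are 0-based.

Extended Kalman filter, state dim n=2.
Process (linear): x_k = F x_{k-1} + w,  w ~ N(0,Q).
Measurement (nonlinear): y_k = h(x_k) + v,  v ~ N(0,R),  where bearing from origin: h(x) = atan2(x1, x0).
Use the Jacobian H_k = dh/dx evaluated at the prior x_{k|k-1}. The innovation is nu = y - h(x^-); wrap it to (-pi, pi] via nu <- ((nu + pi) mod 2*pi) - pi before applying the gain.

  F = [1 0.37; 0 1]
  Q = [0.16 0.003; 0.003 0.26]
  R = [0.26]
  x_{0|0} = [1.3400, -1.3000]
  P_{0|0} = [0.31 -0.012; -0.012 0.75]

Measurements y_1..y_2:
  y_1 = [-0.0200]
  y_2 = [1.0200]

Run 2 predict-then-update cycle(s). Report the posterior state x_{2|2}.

step 1: x^-=[0.8590, -1.3000]  P^-=[0.5638 0.2685; 0.2685 1.0100]  H_jac=[0.5354 0.3538]  S=[0.6498]  K=[0.6108; 0.7712]  nu=[0.9669]  x^+=[1.4495, -0.5544]  P^+=[0.3214 -0.0376; -0.0376 0.6236]
step 2: x^-=[1.2444, -0.5544]  P^-=[0.5390 0.1962; 0.1962 0.8836]  H_jac=[0.2987 0.6705]  S=[0.7839]  K=[0.3731; 0.8305]  nu=[1.4391]  x^+=[1.7814, 0.6408]  P^+=[0.4298 -0.0468; -0.0468 0.3429]

x_post = [1.7814, 0.6408]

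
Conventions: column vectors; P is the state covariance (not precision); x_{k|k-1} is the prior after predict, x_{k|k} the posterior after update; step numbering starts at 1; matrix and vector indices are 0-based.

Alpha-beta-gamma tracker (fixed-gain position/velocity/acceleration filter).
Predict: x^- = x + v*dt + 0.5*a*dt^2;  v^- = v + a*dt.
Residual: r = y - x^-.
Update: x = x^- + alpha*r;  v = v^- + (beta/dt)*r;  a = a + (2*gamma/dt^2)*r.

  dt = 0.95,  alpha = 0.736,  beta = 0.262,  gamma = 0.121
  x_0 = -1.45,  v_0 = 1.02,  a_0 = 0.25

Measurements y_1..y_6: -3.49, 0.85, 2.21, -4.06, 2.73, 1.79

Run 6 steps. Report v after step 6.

step 1: x_pred=-0.3682  r=-3.1218  x^+=-2.6658  v^+=0.3965  a^+=-0.5871
step 2: x_pred=-2.5541  r=3.4041  x^+=-0.0487  v^+=0.7776  a^+=0.3257
step 3: x_pred=0.8370  r=1.3730  x^+=1.8475  v^+=1.4657  a^+=0.6938
step 4: x_pred=3.5530  r=-7.6130  x^+=-2.0502  v^+=0.0252  a^+=-1.3475
step 5: x_pred=-2.6343  r=5.3643  x^+=1.3138  v^+=0.2245  a^+=0.0909
step 6: x_pred=1.5681  r=0.2219  x^+=1.7314  v^+=0.3720  a^+=0.1504

v_post = 0.3720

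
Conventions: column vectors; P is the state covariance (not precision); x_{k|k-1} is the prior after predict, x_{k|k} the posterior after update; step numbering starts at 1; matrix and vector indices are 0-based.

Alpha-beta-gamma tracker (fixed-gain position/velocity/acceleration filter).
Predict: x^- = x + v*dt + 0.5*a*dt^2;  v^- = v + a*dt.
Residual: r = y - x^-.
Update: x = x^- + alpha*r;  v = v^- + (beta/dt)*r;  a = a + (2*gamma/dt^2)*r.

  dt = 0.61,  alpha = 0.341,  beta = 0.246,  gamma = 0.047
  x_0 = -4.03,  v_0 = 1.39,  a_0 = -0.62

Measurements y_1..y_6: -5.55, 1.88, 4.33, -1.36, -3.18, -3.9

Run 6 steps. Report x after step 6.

x_post = -0.2723

step 1: x_pred=-3.2975  r=-2.2525  x^+=-4.0656  v^+=0.1034  a^+=-1.1890
step 2: x_pred=-4.2237  r=6.1037  x^+=-2.1424  v^+=1.8396  a^+=0.3529
step 3: x_pred=-0.9546  r=5.2846  x^+=0.8475  v^+=4.1860  a^+=1.6879
step 4: x_pred=3.7150  r=-5.0750  x^+=1.9844  v^+=3.1690  a^+=0.4058
step 5: x_pred=3.9930  r=-7.1730  x^+=1.5470  v^+=0.5238  a^+=-1.4062
step 6: x_pred=1.6049  r=-5.5049  x^+=-0.2723  v^+=-2.5540  a^+=-2.7969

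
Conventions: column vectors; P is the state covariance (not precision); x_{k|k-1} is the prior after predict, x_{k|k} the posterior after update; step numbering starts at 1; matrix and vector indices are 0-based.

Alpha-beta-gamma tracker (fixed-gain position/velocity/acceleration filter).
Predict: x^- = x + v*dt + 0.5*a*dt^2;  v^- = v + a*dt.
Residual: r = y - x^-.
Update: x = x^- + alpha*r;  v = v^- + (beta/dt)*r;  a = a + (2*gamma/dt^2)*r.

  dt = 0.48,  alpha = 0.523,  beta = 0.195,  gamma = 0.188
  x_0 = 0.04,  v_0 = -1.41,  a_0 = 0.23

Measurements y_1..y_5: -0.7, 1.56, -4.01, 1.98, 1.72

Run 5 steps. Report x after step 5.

x_post = 1.2363

step 1: x_pred=-0.6103  r=-0.0897  x^+=-0.6572  v^+=-1.3360  a^+=0.0836
step 2: x_pred=-1.2889  r=2.8489  x^+=0.2011  v^+=-0.1385  a^+=4.7328
step 3: x_pred=0.6798  r=-4.6898  x^+=-1.7730  v^+=0.2280  a^+=-2.9207
step 4: x_pred=-2.0000  r=3.9800  x^+=0.0815  v^+=0.4429  a^+=3.5745
step 5: x_pred=0.7059  r=1.0141  x^+=1.2363  v^+=2.5706  a^+=5.2294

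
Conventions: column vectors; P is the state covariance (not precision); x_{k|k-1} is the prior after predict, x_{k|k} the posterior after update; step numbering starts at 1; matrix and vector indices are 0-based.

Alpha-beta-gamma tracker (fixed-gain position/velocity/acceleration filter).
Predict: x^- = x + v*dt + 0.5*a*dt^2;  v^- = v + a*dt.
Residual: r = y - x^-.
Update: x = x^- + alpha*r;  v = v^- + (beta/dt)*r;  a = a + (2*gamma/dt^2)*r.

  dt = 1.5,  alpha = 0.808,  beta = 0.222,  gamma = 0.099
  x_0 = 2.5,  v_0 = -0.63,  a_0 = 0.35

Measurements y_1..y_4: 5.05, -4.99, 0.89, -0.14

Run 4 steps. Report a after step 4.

a_post = 0.0797

step 1: x_pred=1.9487  r=3.1012  x^+=4.4546  v^+=0.3540  a^+=0.6229
step 2: x_pred=5.6863  r=-10.6763  x^+=-2.9401  v^+=-0.2917  a^+=-0.3166
step 3: x_pred=-3.7339  r=4.6239  x^+=0.0022  v^+=-0.0823  a^+=0.0903
step 4: x_pred=-0.0197  r=-0.1203  x^+=-0.1169  v^+=0.0353  a^+=0.0797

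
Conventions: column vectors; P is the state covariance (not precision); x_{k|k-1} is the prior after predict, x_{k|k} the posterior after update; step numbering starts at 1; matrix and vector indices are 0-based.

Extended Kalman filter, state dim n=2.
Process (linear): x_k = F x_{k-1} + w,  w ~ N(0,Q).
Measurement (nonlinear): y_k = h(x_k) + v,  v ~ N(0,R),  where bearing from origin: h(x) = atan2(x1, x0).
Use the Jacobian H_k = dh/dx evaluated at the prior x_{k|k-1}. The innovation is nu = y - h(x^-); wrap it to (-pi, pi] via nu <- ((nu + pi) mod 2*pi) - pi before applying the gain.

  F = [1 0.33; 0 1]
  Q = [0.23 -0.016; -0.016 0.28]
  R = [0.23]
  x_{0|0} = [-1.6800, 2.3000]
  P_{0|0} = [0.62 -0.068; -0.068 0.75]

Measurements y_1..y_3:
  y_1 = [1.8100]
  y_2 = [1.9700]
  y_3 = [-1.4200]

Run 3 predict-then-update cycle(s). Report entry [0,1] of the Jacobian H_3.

H_jac[0,1] = 0.0685

step 1: x^-=[-0.9210, 2.3000]  P^-=[0.8868 0.1635; 0.1635 1.0300]  H_jac=[-0.3747 -0.1500]  S=[0.3961]  K=[-0.9009; -0.5449]  nu=[-0.1417]  x^+=[-0.7934, 2.3772]  P^+=[0.5654 -0.0309; -0.0309 0.9124]
step 2: x^-=[-0.0089, 2.3772]  P^-=[0.8743 0.2542; 0.2542 1.1924]  H_jac=[-0.4207 -0.0016]  S=[0.3851]  K=[-0.9562; -0.2826]  nu=[0.3955]  x^+=[-0.3870, 2.2655]  P^+=[0.5223 0.1501; 0.1501 1.1617]
step 3: x^-=[0.3606, 2.2655]  P^-=[0.9779 0.5175; 0.5175 1.4417]  H_jac=[-0.4305 0.0685]  S=[0.3875]  K=[-0.9950; -0.3200]  nu=[-2.8330]  x^+=[3.1792, 3.1721]  P^+=[0.5943 0.3941; 0.3941 1.4020]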